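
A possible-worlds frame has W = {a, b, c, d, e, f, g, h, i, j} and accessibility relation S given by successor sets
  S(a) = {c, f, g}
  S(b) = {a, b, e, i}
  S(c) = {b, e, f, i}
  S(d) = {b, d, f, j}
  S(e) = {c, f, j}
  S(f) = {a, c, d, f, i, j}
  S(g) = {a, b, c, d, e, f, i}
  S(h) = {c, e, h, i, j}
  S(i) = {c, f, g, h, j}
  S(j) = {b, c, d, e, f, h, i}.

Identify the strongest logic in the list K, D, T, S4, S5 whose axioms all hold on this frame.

Serial (axiom D): yes — every world has a successor (e.g. a S c).
Reflexive (axiom T): no — a is not related to itself.
Transitive (axiom 4): no — a S c and c S b, but not a S b.
Euclidean (axiom 5): no — a S c and a S g, but not c S g.
So F validates K, D; T would additionally require S to be reflexive. The strongest is D.

D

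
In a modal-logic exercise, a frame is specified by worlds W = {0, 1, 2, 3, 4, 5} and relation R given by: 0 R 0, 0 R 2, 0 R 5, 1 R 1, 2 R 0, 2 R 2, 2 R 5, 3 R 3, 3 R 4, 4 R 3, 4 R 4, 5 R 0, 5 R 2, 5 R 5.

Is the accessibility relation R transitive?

Yes

Transitive: yes — every two-step R-path is closed by a direct edge.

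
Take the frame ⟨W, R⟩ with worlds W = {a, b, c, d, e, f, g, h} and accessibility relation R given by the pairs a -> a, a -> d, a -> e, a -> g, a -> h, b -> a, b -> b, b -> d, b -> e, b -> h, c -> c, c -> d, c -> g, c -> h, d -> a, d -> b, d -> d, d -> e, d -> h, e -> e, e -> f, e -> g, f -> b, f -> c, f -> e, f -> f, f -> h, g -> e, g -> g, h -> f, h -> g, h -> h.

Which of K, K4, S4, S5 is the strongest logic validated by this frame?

Transitive (axiom 4): no — a R d and d R b, but not a R b.
Reflexive (axiom T): yes — every world is R-related to itself.
Euclidean (axiom 5): no — a R d and a R g, but not d R g.
So F validates K; K4 would additionally require R to be transitive. The strongest is K.

K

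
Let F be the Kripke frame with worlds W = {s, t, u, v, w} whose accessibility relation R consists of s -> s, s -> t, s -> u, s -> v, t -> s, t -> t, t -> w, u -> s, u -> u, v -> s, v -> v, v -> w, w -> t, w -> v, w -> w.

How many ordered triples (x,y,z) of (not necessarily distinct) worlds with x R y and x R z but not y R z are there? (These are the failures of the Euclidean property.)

Enumerating: (s,t,u), (s,t,v), (s,u,t), (s,u,v), (s,v,t), (s,v,u), (t,s,w), (t,w,s), (v,s,w), (v,w,s), (w,t,v), (w,v,t).

12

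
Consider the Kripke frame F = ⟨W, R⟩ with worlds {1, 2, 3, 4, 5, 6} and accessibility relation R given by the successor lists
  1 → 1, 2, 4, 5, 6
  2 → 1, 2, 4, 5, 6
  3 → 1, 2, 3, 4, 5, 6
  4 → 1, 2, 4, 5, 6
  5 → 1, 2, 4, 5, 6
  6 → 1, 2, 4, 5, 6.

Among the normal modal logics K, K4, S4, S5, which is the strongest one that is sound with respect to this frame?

Transitive (axiom 4): yes — every two-step R-path is closed by a direct edge.
Reflexive (axiom T): yes — every world is R-related to itself.
Euclidean (axiom 5): no — 3 R 1 and 3 R 3, but not 1 R 3.
So F validates K, K4, S4; S5 would additionally require R to be Euclidean. The strongest is S4.

S4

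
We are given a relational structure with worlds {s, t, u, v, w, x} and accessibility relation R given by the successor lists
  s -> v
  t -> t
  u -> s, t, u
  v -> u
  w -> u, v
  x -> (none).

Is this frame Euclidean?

Euclidean: no — u R s and u R t, but not s R t.

No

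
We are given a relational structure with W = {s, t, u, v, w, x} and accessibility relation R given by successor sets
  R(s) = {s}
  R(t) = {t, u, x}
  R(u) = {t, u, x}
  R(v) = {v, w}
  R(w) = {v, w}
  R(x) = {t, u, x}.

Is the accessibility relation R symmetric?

Symmetric: yes — every pair in R has its reverse in R.

Yes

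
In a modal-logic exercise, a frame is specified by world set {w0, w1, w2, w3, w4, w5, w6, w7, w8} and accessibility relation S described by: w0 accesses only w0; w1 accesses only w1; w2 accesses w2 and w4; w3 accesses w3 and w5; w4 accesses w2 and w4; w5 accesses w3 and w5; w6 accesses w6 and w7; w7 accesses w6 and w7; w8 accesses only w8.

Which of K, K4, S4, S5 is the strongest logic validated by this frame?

Transitive (axiom 4): yes — every two-step S-path is closed by a direct edge.
Reflexive (axiom T): yes — every world is S-related to itself.
Euclidean (axiom 5): yes — any two successors of a common world are S-related.
So F validates K, K4, S4, S5. The strongest is S5.

S5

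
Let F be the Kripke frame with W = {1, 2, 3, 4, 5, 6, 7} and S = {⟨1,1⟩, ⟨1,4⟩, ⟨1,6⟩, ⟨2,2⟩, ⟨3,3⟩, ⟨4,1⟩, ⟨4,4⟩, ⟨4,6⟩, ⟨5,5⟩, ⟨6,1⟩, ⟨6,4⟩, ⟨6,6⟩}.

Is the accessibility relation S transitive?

Yes

Transitive: yes — every two-step S-path is closed by a direct edge.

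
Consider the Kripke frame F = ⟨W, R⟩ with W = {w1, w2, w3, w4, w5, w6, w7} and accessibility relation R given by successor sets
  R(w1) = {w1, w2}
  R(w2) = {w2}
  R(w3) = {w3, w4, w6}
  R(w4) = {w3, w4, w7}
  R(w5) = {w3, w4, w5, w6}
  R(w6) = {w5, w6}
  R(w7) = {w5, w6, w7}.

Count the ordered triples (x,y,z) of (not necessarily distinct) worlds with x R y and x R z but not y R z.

14

Enumerating: (w1,w2,w1), (w3,w4,w6), (w3,w6,w3), (w3,w6,w4), (w4,w3,w7), (w4,w7,w3), (w4,w7,w4), (w5,w3,w5), (w5,w4,w5), (w5,w4,w6), (w5,w6,w3), (w5,w6,w4), (w7,w5,w7), (w7,w6,w7).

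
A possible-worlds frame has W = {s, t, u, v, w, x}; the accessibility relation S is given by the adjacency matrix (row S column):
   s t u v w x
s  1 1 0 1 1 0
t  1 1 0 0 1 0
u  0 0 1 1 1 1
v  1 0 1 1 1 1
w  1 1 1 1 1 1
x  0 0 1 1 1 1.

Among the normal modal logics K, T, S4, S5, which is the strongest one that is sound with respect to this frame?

T

Reflexive (axiom T): yes — every world is S-related to itself.
Transitive (axiom 4): no — s S v and v S u, but not s S u.
Euclidean (axiom 5): no — s S t and s S v, but not t S v.
So F validates K, T; S4 would additionally require S to be transitive. The strongest is T.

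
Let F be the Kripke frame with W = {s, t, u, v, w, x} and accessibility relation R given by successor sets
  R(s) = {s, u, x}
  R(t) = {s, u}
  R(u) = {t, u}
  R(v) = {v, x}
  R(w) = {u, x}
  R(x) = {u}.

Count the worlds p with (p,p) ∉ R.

3

Enumerating: t, w, x.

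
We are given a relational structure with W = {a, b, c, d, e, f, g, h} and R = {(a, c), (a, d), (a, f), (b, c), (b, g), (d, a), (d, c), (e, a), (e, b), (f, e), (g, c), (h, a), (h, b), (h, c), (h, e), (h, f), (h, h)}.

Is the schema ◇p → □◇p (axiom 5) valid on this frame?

No

By correspondence theory, 5 is valid on a frame iff R is Euclidean.
Euclidean: no — a R c and a R d, but not c R d.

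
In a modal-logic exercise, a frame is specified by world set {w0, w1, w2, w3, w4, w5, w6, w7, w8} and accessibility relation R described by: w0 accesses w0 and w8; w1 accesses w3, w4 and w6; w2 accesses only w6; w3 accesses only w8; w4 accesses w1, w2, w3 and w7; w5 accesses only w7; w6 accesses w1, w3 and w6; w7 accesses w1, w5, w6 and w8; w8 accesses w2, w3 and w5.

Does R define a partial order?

Reflexive: no — w1 is not related to itself.
Transitive: no — w0 R w8 and w8 R w2, but not w0 R w2.
Antisymmetric: no — w1 R w4 and w4 R w1 with w1 ≠ w4.
So R is not a partial order.

No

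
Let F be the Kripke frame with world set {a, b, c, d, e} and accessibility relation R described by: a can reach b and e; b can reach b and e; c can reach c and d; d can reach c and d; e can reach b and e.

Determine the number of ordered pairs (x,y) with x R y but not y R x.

Enumerating: (a,b), (a,e).

2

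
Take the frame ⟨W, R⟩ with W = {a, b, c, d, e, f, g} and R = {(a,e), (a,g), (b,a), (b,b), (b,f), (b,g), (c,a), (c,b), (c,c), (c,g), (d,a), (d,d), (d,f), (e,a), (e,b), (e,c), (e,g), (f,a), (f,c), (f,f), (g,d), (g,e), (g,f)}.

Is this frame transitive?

No

Transitive: no — a R e and e R b, but not a R b.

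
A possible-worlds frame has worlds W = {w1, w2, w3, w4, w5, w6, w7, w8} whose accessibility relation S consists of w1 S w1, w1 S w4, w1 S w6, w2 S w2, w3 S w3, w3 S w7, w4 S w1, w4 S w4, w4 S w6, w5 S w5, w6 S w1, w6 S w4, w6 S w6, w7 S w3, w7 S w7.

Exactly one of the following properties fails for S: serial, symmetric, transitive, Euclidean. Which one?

serial

Serial: no — w8 has no S-successor.
Symmetric: yes — every pair in S has its reverse in S.
Transitive: yes — every two-step S-path is closed by a direct edge.
Euclidean: yes — any two successors of a common world are S-related.
Only serial fails.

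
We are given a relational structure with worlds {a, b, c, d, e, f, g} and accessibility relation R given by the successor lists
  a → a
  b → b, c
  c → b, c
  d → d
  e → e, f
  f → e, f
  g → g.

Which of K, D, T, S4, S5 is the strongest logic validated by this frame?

S5

Serial (axiom D): yes — every world has a successor (e.g. a R a).
Reflexive (axiom T): yes — every world is R-related to itself.
Transitive (axiom 4): yes — every two-step R-path is closed by a direct edge.
Euclidean (axiom 5): yes — any two successors of a common world are R-related.
So F validates K, D, T, S4, S5. The strongest is S5.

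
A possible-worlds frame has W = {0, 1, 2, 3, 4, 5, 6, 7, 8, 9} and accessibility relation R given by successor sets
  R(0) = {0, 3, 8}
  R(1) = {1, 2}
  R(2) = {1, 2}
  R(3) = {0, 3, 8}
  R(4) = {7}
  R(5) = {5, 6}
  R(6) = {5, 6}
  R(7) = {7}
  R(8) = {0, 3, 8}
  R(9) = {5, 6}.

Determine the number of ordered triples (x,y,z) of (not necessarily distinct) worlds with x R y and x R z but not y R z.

R is Euclidean; there are no such tuples.

0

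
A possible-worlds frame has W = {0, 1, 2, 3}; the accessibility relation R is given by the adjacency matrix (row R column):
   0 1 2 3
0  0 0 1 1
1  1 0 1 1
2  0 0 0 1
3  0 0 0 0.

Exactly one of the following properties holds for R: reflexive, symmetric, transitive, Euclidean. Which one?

Reflexive: no — 0 is not related to itself.
Symmetric: no — 0 R 2 but not 2 R 0.
Transitive: yes — every two-step R-path is closed by a direct edge.
Euclidean: no — 0 R 3 and 0 R 2, but not 3 R 2.
Only transitive holds.

transitive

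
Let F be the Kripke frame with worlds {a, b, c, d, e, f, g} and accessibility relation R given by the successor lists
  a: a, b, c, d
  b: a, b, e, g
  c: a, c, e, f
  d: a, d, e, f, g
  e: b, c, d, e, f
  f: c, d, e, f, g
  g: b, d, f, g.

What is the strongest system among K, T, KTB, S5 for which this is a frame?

KTB

Reflexive (axiom T): yes — every world is R-related to itself.
Symmetric (axiom B): yes — every pair in R has its reverse in R.
Euclidean (axiom 5): no — a R b and a R c, but not b R c.
So F validates K, T, KTB; S5 would additionally require R to be Euclidean. The strongest is KTB.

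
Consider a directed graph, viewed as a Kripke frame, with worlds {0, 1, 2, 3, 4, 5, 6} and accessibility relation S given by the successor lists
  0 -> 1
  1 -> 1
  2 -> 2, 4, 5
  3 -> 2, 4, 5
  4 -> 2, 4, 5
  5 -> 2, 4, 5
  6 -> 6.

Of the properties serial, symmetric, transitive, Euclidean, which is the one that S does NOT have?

symmetric

Serial: yes — every world has a successor (e.g. 0 S 1).
Symmetric: no — 0 S 1 but not 1 S 0.
Transitive: yes — every two-step S-path is closed by a direct edge.
Euclidean: yes — any two successors of a common world are S-related.
Only symmetric fails.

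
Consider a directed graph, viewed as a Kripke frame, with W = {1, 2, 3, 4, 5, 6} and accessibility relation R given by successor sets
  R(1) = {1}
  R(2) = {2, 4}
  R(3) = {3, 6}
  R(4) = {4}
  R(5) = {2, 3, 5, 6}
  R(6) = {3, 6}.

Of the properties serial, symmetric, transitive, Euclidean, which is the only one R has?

Serial: yes — every world has a successor (e.g. 1 R 1).
Symmetric: no — 2 R 4 but not 4 R 2.
Transitive: no — 5 R 2 and 2 R 4, but not 5 R 4.
Euclidean: no — 5 R 2 and 5 R 3, but not 2 R 3.
Only serial holds.

serial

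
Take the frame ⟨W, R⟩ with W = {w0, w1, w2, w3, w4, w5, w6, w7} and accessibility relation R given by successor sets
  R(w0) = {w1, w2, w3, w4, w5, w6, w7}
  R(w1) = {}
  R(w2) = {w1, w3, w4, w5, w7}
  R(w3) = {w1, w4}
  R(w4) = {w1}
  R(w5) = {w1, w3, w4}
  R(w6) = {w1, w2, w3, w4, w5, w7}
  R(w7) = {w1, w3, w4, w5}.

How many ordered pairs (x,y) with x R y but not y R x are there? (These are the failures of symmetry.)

Enumerating: (w0,w1), (w0,w2), (w0,w3), (w0,w4), (w0,w5), (w0,w6), (w0,w7), (w2,w1), (w2,w3), (w2,w4), (w2,w5), (w2,w7), … and 16 more.
Total: 28.

28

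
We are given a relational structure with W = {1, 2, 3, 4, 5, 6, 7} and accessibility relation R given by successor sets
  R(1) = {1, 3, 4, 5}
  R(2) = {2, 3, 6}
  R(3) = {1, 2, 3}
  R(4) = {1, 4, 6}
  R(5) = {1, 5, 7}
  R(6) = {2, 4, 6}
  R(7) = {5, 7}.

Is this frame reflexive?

Yes

Reflexive: yes — every world is R-related to itself.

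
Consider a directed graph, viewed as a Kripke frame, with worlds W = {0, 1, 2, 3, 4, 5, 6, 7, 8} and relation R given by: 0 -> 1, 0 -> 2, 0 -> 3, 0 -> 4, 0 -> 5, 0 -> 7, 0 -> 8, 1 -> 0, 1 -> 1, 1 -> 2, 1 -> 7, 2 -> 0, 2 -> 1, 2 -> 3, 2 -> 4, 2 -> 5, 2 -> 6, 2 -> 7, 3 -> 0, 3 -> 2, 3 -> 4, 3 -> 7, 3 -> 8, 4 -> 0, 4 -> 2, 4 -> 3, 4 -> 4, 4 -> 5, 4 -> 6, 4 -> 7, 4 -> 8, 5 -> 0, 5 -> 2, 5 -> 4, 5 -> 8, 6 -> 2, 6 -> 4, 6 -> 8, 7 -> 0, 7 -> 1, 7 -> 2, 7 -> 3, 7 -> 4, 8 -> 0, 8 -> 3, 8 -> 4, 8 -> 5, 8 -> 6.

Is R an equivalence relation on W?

No

Reflexive: no — 0 is not related to itself.
Symmetric: yes — every pair in R has its reverse in R.
Transitive: no — 0 R 2 and 2 R 6, but not 0 R 6.
So R is not an equivalence relation.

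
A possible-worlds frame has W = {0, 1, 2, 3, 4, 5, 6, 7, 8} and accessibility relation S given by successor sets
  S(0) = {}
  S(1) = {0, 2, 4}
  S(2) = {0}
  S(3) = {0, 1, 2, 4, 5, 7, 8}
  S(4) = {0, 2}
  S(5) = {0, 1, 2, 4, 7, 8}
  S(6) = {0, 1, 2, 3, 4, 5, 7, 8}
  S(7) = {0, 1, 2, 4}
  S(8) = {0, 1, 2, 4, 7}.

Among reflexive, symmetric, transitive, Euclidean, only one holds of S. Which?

transitive

Reflexive: no — 0 is not related to itself.
Symmetric: no — 1 S 0 but not 0 S 1.
Transitive: yes — every two-step S-path is closed by a direct edge.
Euclidean: no — 1 S 0 and 1 S 2, but not 0 S 2.
Only transitive holds.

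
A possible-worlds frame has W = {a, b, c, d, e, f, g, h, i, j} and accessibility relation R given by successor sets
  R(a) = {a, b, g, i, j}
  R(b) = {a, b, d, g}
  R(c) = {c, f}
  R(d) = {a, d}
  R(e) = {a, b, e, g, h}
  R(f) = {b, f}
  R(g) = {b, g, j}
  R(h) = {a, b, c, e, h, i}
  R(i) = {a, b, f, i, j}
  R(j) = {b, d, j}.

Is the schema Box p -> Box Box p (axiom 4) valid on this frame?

By correspondence theory, 4 is valid on a frame iff R is transitive.
Transitive: no — a R b and b R d, but not a R d.

No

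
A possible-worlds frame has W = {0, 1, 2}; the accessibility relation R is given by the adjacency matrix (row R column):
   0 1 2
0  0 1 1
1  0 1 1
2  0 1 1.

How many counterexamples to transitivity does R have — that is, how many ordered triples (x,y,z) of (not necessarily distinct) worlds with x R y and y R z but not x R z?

R is transitive; there are no such tuples.

0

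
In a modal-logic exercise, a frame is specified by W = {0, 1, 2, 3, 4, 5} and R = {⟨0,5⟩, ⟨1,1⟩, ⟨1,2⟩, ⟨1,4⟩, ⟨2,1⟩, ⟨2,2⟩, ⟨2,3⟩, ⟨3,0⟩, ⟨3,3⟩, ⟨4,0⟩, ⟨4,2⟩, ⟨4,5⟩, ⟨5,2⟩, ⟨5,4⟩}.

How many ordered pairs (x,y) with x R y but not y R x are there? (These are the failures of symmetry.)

7

Enumerating: (0,5), (1,4), (2,3), (3,0), (4,0), (4,2), (5,2).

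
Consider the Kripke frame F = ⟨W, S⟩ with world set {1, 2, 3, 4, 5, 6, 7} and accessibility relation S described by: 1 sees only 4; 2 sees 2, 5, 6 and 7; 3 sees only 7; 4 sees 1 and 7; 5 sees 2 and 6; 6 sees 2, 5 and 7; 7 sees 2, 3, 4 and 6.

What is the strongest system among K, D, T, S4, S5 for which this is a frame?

D

Serial (axiom D): yes — every world has a successor (e.g. 1 S 4).
Reflexive (axiom T): no — 1 is not related to itself.
Transitive (axiom 4): no — 1 S 4 and 4 S 7, but not 1 S 7.
Euclidean (axiom 5): no — 2 S 5 and 2 S 7, but not 5 S 7.
So F validates K, D; T would additionally require S to be reflexive. The strongest is D.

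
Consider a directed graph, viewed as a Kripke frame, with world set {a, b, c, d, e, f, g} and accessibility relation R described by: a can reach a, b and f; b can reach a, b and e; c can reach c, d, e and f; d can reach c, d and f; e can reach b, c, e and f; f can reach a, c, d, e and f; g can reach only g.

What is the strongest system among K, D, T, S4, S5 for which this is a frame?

T

Serial (axiom D): yes — every world has a successor (e.g. a R a).
Reflexive (axiom T): yes — every world is R-related to itself.
Transitive (axiom 4): no — a R b and b R e, but not a R e.
Euclidean (axiom 5): no — a R b and a R f, but not b R f.
So F validates K, D, T; S4 would additionally require R to be transitive. The strongest is T.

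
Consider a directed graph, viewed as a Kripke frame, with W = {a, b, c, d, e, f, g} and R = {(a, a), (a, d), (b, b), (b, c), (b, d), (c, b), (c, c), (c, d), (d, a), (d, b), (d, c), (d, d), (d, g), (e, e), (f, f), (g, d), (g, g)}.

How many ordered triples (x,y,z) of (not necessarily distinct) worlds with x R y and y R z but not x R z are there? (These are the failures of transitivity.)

10

Enumerating: (a,d,b), (a,d,c), (a,d,g), (b,d,a), (b,d,g), (c,d,a), (c,d,g), (g,d,a), (g,d,b), (g,d,c).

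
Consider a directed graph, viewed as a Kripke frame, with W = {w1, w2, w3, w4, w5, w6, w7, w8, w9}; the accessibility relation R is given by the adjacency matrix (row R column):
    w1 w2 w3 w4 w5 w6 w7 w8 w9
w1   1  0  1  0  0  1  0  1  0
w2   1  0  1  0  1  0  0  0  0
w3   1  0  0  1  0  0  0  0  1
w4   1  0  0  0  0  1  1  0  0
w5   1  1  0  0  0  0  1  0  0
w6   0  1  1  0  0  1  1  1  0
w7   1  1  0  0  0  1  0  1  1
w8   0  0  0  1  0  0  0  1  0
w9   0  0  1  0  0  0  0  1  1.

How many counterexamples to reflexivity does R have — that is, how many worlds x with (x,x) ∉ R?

5

Enumerating: w2, w3, w4, w5, w7.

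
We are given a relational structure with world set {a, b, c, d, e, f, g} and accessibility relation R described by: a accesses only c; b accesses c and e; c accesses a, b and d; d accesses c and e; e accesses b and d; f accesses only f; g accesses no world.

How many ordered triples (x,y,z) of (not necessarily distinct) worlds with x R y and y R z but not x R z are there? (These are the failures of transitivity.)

Enumerating: (a,c,a), (a,c,b), (a,c,d), (b,c,a), (b,c,b), (b,c,d), (b,e,b), (b,e,d), (c,a,c), (c,b,c), (c,b,e), (c,d,c), … and 10 more.
Total: 22.

22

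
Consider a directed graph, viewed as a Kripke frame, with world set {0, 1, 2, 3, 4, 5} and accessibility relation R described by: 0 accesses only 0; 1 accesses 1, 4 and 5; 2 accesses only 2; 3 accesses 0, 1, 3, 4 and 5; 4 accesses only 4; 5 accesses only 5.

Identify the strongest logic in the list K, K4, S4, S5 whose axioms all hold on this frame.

S4

Transitive (axiom 4): yes — every two-step R-path is closed by a direct edge.
Reflexive (axiom T): yes — every world is R-related to itself.
Euclidean (axiom 5): no — 1 R 4 and 1 R 5, but not 4 R 5.
So F validates K, K4, S4; S5 would additionally require R to be Euclidean. The strongest is S4.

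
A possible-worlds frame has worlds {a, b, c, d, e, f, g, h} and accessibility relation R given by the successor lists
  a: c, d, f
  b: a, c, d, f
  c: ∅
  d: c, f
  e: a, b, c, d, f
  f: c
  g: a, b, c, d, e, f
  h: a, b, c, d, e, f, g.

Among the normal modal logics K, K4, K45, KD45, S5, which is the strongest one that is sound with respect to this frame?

Transitive (axiom 4): yes — every two-step R-path is closed by a direct edge.
Euclidean (axiom 5): no — a R c and a R d, but not c R d.
Serial (axiom D): no — c has no R-successor.
Reflexive (axiom T): no — a is not related to itself.
So F validates K, K4; K45 would additionally require R to be Euclidean. The strongest is K4.

K4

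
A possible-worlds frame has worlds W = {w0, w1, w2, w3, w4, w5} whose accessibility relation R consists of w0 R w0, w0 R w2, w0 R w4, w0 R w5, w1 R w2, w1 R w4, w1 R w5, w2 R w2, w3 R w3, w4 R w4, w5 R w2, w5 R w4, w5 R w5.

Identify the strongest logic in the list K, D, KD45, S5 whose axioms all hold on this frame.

D

Serial (axiom D): yes — every world has a successor (e.g. w0 R w0).
Euclidean (axiom 5): no — w0 R w2 and w0 R w4, but not w2 R w4.
Transitive (axiom 4): yes — every two-step R-path is closed by a direct edge.
Reflexive (axiom T): no — w1 is not related to itself.
So F validates K, D; KD45 would additionally require R to be Euclidean. The strongest is D.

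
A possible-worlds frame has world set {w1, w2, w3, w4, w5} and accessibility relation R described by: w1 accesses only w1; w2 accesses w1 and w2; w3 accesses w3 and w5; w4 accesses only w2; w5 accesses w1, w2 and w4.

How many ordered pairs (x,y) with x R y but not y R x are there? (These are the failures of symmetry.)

6

Enumerating: (w2,w1), (w3,w5), (w4,w2), (w5,w1), (w5,w2), (w5,w4).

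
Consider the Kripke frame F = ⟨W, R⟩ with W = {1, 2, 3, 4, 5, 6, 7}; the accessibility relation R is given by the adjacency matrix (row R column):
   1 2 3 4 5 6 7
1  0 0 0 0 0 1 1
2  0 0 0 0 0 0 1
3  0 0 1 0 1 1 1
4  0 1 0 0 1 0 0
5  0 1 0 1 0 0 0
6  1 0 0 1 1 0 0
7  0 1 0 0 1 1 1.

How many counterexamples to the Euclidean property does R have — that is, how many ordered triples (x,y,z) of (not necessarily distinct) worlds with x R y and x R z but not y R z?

32

Enumerating: (1,6,6), (1,6,7), (3,5,3), (3,5,5), (3,5,6), (3,5,7), (3,6,3), (3,6,6), (3,6,7), (3,7,3), (4,2,2), (4,2,5), … and 20 more.
Total: 32.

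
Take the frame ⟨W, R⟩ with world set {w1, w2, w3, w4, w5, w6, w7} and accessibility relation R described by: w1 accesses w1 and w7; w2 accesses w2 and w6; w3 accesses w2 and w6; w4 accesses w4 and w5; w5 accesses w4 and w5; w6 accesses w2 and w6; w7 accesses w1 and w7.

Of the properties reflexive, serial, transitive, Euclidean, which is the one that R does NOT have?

reflexive

Reflexive: no — w3 is not related to itself.
Serial: yes — every world has a successor (e.g. w1 R w1).
Transitive: yes — every two-step R-path is closed by a direct edge.
Euclidean: yes — any two successors of a common world are R-related.
Only reflexive fails.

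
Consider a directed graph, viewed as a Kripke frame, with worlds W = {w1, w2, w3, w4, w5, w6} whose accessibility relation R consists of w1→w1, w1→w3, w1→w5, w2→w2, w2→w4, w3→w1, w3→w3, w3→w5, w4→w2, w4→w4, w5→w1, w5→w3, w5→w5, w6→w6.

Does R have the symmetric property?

Yes

Symmetric: yes — every pair in R has its reverse in R.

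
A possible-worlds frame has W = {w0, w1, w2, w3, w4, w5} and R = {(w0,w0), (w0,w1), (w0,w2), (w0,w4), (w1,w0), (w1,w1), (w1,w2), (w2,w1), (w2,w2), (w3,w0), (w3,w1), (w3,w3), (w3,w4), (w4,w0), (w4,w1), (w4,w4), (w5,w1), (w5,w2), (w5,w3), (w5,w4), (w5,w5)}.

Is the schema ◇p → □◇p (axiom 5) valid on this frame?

No

Axiom 5 corresponds to the accessibility relation being Euclidean.
Euclidean: no — w0 R w1 and w0 R w4, but not w1 R w4.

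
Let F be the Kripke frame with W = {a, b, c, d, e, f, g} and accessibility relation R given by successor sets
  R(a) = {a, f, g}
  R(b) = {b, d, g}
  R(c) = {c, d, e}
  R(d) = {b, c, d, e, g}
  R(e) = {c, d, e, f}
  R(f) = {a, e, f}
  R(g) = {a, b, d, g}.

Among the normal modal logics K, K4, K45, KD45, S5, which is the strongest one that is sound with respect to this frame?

K

Transitive (axiom 4): no — a R f and f R e, but not a R e.
Euclidean (axiom 5): no — a R f and a R g, but not f R g.
Serial (axiom D): yes — every world has a successor (e.g. a R a).
Reflexive (axiom T): yes — every world is R-related to itself.
So F validates K; K4 would additionally require R to be transitive. The strongest is K.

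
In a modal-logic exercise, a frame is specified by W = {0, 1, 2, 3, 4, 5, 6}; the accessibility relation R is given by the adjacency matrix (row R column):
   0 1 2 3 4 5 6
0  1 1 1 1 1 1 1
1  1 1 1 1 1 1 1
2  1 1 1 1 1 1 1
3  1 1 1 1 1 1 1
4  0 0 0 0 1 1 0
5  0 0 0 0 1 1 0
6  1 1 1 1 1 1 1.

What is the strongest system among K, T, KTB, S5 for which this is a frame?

Reflexive (axiom T): yes — every world is R-related to itself.
Symmetric (axiom B): no — 0 R 4 but not 4 R 0.
Euclidean (axiom 5): no — 0 R 4 and 0 R 1, but not 4 R 1.
So F validates K, T; KTB would additionally require R to be symmetric. The strongest is T.

T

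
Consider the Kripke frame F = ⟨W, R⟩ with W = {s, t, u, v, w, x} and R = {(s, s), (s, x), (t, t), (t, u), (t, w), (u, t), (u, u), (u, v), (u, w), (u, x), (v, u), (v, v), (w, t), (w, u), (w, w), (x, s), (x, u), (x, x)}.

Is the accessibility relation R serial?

Yes

Serial: yes — every world has a successor (e.g. s R s).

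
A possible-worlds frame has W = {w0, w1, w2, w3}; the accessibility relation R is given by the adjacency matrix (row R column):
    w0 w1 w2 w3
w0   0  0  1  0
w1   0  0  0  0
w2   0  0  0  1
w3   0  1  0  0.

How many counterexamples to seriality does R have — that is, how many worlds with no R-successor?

1

Enumerating: w1.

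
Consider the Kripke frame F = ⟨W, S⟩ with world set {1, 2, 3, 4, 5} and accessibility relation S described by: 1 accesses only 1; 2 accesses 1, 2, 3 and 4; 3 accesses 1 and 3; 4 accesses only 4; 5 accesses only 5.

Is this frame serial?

Serial: yes — every world has a successor (e.g. 1 S 1).

Yes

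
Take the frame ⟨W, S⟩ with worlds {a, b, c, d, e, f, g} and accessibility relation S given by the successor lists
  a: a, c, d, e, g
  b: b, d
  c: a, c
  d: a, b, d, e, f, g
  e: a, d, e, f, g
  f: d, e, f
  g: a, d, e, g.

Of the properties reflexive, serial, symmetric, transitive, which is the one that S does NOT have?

Reflexive: yes — every world is S-related to itself.
Serial: yes — every world has a successor (e.g. a S a).
Symmetric: yes — every pair in S has its reverse in S.
Transitive: no — a S d and d S b, but not a S b.
Only transitive fails.

transitive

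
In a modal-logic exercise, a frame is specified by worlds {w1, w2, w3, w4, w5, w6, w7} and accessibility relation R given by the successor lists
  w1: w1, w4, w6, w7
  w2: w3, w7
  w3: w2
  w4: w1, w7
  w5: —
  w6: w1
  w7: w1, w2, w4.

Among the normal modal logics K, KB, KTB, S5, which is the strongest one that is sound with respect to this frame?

KB

Symmetric (axiom B): yes — every pair in R has its reverse in R.
Reflexive (axiom T): no — w2 is not related to itself.
Euclidean (axiom 5): no — w1 R w4 and w1 R w6, but not w4 R w6.
So F validates K, KB; KTB would additionally require R to be reflexive. The strongest is KB.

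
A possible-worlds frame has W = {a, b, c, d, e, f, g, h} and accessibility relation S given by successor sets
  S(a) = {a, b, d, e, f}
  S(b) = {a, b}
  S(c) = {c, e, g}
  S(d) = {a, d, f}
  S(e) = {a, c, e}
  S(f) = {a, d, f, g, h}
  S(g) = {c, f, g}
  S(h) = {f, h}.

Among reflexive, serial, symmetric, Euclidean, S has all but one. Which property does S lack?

Reflexive: yes — every world is S-related to itself.
Serial: yes — every world has a successor (e.g. a S a).
Symmetric: yes — every pair in S has its reverse in S.
Euclidean: no — a S b and a S d, but not b S d.
Only Euclidean fails.

Euclidean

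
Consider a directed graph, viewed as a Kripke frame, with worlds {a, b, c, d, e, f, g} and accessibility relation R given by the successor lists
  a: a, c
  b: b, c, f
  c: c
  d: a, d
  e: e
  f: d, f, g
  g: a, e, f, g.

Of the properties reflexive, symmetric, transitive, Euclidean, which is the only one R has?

Reflexive: yes — every world is R-related to itself.
Symmetric: no — a R c but not c R a.
Transitive: no — b R f and f R d, but not b R d.
Euclidean: no — b R c and b R f, but not c R f.
Only reflexive holds.

reflexive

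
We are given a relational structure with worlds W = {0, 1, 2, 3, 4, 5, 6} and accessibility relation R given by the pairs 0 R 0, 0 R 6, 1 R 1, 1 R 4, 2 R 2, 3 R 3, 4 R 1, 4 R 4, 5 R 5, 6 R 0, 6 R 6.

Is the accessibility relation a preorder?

Reflexive: yes — every world is R-related to itself.
Transitive: yes — every two-step R-path is closed by a direct edge.
So R is a preorder.

Yes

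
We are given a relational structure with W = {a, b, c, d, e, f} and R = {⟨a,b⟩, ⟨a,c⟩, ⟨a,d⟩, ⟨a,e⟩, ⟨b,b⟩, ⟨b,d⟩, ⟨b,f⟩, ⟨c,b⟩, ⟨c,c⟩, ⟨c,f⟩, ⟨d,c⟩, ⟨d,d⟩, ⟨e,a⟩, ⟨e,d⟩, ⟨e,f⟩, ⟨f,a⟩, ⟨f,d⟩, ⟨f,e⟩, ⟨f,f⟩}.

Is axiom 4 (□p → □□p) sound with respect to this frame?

Axiom 4 corresponds to the accessibility relation being transitive.
Transitive: no — a R b and b R f, but not a R f.

No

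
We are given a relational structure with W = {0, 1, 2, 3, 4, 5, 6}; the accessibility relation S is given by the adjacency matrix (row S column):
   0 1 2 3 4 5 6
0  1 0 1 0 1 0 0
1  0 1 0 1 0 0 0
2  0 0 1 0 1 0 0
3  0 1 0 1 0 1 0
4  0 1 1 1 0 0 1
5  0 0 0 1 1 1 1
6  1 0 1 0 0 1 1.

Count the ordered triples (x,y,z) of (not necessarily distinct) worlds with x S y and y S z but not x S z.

Enumerating: (0,4,1), (0,4,3), (0,4,6), (1,3,5), (2,4,1), (2,4,3), (2,4,6), (3,5,4), (3,5,6), (4,2,4), (4,3,5), (4,6,0), … and 10 more.
Total: 22.

22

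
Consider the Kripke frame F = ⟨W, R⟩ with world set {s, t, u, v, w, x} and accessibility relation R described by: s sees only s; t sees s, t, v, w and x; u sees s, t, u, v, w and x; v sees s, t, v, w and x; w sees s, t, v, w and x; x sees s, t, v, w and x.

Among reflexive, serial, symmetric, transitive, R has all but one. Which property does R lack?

symmetric

Reflexive: yes — every world is R-related to itself.
Serial: yes — every world has a successor (e.g. s R s).
Symmetric: no — t R s but not s R t.
Transitive: yes — every two-step R-path is closed by a direct edge.
Only symmetric fails.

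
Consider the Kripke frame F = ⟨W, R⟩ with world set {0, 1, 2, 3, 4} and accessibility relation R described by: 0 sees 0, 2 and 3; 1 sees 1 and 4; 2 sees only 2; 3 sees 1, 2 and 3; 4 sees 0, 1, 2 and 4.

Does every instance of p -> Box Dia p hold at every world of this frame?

The schema B characterises exactly the symmetric frames.
Symmetric: no — 0 R 2 but not 2 R 0.

No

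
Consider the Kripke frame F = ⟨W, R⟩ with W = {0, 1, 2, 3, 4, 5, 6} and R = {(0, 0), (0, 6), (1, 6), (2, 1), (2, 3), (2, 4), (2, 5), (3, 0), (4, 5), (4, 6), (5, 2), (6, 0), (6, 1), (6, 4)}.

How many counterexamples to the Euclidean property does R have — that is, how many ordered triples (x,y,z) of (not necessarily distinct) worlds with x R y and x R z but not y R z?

Enumerating: (0,6,6), (1,6,6), (2,1,1), (2,1,3), (2,1,4), (2,1,5), (2,3,1), (2,3,3), (2,3,4), (2,3,5), (2,4,1), (2,4,3), … and 18 more.
Total: 30.

30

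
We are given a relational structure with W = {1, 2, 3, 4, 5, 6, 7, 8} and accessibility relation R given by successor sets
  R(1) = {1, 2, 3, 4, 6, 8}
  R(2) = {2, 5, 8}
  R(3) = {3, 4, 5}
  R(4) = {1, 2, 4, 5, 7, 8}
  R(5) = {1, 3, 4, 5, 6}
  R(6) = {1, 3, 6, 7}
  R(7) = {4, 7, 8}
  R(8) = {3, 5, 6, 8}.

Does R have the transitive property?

Transitive: no — 1 R 2 and 2 R 5, but not 1 R 5.

No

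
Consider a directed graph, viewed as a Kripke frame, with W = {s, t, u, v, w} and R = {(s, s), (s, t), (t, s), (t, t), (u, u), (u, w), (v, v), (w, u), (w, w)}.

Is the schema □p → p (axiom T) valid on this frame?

The schema T characterises exactly the reflexive frames.
Reflexive: yes — every world is R-related to itself.

Yes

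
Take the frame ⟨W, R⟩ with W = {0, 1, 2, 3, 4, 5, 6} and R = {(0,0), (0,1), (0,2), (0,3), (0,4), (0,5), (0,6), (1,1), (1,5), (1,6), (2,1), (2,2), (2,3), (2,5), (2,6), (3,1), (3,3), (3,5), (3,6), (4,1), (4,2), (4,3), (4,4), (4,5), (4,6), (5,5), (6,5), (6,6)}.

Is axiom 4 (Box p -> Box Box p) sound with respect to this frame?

Yes

By correspondence theory, 4 is valid on a frame iff R is transitive.
Transitive: yes — every two-step R-path is closed by a direct edge.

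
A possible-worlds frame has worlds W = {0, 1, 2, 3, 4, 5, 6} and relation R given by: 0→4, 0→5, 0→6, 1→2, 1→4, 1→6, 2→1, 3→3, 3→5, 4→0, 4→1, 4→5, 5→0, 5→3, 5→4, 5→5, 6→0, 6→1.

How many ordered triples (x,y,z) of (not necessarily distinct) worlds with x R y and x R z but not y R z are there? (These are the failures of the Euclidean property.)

Enumerating: (0,4,4), (0,4,6), (0,5,6), (0,6,4), (0,6,5), (0,6,6), (1,2,2), (1,2,4), (1,2,6), (1,4,2), (1,4,4), (1,4,6), … and 20 more.
Total: 32.

32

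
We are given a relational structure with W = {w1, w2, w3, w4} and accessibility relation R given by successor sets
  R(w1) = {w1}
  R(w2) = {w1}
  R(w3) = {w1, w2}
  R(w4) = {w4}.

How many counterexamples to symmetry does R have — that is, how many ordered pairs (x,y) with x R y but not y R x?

Enumerating: (w2,w1), (w3,w1), (w3,w2).

3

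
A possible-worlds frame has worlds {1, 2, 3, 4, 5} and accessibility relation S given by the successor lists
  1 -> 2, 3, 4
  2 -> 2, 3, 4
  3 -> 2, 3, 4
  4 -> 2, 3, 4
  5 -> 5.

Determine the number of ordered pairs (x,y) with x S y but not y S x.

3

Enumerating: (1,2), (1,3), (1,4).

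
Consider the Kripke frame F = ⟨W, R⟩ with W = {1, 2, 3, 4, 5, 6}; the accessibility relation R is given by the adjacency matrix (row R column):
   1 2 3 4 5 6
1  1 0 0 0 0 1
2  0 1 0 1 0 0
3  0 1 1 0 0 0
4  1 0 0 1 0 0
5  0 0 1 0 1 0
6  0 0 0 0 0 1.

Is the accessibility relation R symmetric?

Symmetric: no — 1 R 6 but not 6 R 1.

No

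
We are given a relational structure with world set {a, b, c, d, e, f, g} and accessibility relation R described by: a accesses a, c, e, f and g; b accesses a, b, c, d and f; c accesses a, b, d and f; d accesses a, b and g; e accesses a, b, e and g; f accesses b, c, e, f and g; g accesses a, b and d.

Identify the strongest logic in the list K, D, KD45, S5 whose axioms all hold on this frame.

Serial (axiom D): yes — every world has a successor (e.g. a R a).
Euclidean (axiom 5): no — a R c and a R e, but not c R e.
Transitive (axiom 4): no — a R c and c R b, but not a R b.
Reflexive (axiom T): no — c is not related to itself.
So F validates K, D; KD45 would additionally require R to be Euclidean and transitive. The strongest is D.

D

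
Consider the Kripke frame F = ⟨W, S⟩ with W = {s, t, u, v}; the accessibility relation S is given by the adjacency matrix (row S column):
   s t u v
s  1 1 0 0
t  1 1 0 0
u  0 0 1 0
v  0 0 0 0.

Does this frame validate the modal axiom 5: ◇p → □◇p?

Yes

Axiom 5 corresponds to the accessibility relation being Euclidean.
Euclidean: yes — any two successors of a common world are S-related.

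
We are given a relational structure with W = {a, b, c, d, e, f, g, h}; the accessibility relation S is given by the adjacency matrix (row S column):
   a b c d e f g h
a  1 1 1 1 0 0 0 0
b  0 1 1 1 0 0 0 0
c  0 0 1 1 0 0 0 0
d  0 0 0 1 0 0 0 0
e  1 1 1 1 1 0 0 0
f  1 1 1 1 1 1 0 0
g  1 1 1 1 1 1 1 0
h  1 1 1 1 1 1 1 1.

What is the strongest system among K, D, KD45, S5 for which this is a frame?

Serial (axiom D): yes — every world has a successor (e.g. a S a).
Euclidean (axiom 5): no — a S c and a S b, but not c S b.
Transitive (axiom 4): yes — every two-step S-path is closed by a direct edge.
Reflexive (axiom T): yes — every world is S-related to itself.
So F validates K, D; KD45 would additionally require S to be Euclidean. The strongest is D.

D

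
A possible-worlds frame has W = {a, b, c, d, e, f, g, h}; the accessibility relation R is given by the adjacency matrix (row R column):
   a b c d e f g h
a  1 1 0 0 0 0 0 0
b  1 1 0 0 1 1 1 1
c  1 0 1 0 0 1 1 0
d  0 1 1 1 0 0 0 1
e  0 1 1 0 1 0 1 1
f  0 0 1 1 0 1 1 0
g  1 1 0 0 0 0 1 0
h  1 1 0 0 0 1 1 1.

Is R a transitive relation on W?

No

Transitive: no — a R b and b R e, but not a R e.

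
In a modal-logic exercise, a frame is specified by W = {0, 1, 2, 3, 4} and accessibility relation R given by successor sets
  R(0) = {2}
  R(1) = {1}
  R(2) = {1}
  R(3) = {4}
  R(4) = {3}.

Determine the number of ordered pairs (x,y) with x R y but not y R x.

Enumerating: (0,2), (2,1).

2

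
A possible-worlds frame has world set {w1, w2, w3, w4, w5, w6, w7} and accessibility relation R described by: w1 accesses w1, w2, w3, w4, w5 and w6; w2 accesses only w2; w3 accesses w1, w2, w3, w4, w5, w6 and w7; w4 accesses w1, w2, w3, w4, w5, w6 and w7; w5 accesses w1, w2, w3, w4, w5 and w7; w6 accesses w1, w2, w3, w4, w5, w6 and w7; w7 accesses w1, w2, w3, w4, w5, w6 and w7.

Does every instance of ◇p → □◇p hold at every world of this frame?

Axiom 5 corresponds to the accessibility relation being Euclidean.
Euclidean: no — w1 R w2 and w1 R w3, but not w2 R w3.

No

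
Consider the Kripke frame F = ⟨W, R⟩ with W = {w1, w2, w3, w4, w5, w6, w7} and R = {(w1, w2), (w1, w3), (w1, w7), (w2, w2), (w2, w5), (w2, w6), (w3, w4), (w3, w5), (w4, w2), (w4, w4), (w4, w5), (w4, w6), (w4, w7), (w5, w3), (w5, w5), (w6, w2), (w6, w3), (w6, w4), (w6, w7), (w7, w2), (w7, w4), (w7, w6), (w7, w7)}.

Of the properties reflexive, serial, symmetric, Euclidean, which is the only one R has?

serial

Reflexive: no — w1 is not related to itself.
Serial: yes — every world has a successor (e.g. w1 R w2).
Symmetric: no — w1 R w2 but not w2 R w1.
Euclidean: no — w1 R w2 and w1 R w3, but not w2 R w3.
Only serial holds.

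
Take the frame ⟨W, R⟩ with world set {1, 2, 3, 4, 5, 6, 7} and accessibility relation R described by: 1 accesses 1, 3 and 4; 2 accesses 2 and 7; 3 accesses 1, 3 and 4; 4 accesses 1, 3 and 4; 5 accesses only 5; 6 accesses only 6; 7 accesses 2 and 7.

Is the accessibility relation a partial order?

No

Reflexive: yes — every world is R-related to itself.
Transitive: yes — every two-step R-path is closed by a direct edge.
Antisymmetric: no — 1 R 3 and 3 R 1 with 1 ≠ 3.
So R is not a partial order.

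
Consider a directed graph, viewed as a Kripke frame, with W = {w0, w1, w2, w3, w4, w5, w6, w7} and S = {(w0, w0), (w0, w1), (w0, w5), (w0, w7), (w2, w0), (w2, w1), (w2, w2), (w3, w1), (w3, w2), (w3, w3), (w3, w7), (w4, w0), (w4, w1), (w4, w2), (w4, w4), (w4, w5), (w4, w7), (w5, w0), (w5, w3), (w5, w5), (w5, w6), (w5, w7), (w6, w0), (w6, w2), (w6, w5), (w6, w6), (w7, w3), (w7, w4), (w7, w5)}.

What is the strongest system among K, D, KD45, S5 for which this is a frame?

Serial (axiom D): no — w1 has no S-successor.
Euclidean (axiom 5): no — w0 S w1 and w0 S w5, but not w1 S w5.
Transitive (axiom 4): no — w0 S w5 and w5 S w3, but not w0 S w3.
Reflexive (axiom T): no — w1 is not related to itself.
So F validates K; D would additionally require S to be serial. The strongest is K.

K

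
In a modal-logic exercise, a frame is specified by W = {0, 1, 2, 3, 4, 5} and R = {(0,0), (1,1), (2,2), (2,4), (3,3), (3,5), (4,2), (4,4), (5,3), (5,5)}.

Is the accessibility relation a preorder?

Yes

Reflexive: yes — every world is R-related to itself.
Transitive: yes — every two-step R-path is closed by a direct edge.
So R is a preorder.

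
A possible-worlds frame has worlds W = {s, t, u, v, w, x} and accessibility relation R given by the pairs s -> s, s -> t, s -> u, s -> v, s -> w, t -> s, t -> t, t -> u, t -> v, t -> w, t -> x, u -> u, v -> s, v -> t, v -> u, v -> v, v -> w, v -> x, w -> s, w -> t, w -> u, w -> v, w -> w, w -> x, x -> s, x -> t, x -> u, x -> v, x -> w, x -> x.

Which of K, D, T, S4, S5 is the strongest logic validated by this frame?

Serial (axiom D): yes — every world has a successor (e.g. s R s).
Reflexive (axiom T): yes — every world is R-related to itself.
Transitive (axiom 4): no — s R t and t R x, but not s R x.
Euclidean (axiom 5): no — s R u and s R t, but not u R t.
So F validates K, D, T; S4 would additionally require R to be transitive. The strongest is T.

T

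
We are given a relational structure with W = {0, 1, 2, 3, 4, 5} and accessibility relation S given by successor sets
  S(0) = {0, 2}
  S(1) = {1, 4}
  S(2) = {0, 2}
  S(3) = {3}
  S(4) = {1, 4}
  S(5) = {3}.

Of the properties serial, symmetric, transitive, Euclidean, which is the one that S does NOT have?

symmetric

Serial: yes — every world has a successor (e.g. 0 S 0).
Symmetric: no — 5 S 3 but not 3 S 5.
Transitive: yes — every two-step S-path is closed by a direct edge.
Euclidean: yes — any two successors of a common world are S-related.
Only symmetric fails.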